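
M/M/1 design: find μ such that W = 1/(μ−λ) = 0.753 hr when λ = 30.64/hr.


W = 1/(μ−λ) ⇒ μ − λ = 1/W = 1/0.753 = 1.3280
μ = λ + 1/W = 30.64 + 1.3280 = 31.9680 per hr

Final: 31.9680 /hr


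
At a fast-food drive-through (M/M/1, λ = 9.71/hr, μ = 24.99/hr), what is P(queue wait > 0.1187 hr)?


ρ = 9.71/24.99 = 0.3886
P(Wq > t) = ρ·e^{−(μ−λ)t} = 0.3886·e^{−1.8137}
= 0.3886·0.163044 = 0.063352

Final: 0.063352


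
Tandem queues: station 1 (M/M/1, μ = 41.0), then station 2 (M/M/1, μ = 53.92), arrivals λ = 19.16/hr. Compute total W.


Each node sees arrival rate λ = 19.16/hr (tandem ⇒ throughput preserved).
W₁ = 1/(μ₁−λ) = 1/(41.0−19.16) = 0.04579 hr
W₂ = 1/(μ₂−λ) = 1/(53.92−19.16) = 0.02877 hr
W_total = W₁ + W₂ = 0.04579 + 0.02877 = 0.07456 hr

Final: 0.07456 hr


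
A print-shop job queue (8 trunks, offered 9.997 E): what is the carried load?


B(8,9.997) = 0.338178 (Erlang-B)
Carried load = a(1 − B) = 9.997·(1 − 0.338178) = 9.997·0.661822 = 6.6162 E

Final: 6.6162 Erlangs


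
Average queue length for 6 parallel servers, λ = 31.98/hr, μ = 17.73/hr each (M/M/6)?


a = λ/μ = 1.8037; ρ = a/6 = 0.3006
P₀ = 0.164555
Lq = P₀·a^c·ρ / (c!·(1−ρ)²) = 0.164555·34.43645·0.3006/(720·0.48913)
= 0.004837

Final: 0.004837


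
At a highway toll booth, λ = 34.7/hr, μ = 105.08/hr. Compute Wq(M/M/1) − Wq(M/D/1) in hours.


ρ = 34.7/105.08 = 0.3302
Wq(M/M/1) = ρ/(μ−λ) = 0.3302/70.38 = 0.004692 hr
Wq(M/D/1) = ρ/(2(μ−λ)) = 0.002346 hr
Savings = 0.004692 − 0.002346 = 0.002346 hr

Final: 0.002346 hr


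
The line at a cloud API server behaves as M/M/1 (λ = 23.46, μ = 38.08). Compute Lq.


ρ = 23.46/38.08 = 0.6161
Lq = ρ²/(1−ρ) = 0.3795/0.3839 = 0.9886

Final: 0.9886


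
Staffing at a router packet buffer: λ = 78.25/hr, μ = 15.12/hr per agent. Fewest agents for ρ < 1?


Stability requires cμ > λ ⇔ c > λ/μ.
λ/μ = 78.25/15.12 = 5.1753
Minimum integer c = ⌊5.1753⌋ + 1 = 6
Check: 6·15.12 = 90.72 > 78.25, while 5·15.12 = 75.60 ≤ 78.25

Final: 6 servers


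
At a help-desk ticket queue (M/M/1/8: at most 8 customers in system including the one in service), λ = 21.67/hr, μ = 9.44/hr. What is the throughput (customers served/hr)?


ρ = 2.2956; P_K = (1−ρ)ρ^8/(1−ρ^9) = 0.564694
λ_eff = λ(1 − P_K) = 21.67·(1 − 0.564694) = 21.67·0.435306 = 9.4331 /hr

Final: 9.4331 /hr


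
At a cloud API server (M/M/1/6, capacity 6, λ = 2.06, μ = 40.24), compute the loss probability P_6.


ρ = λ/μ = 2.06/40.24 = 0.05119
P_K = (1−ρ)ρ^K/(1−ρ^(K+1)) = (0.9488·0.00000001800)/(1 − 9.214e-10)
= 0.00000001708/1.000000 = 0.00000001708

Final: 0.00000001708


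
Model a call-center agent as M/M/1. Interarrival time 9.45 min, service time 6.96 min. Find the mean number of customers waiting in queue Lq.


λ = 60/9.45 = 6.3492 /hr
μ = 60/6.96 = 8.6207 /hr
ρ = λ/μ = 6.3492/8.6207 = 0.7365
Lq = ρ²/(1−ρ) = 0.5424/0.2635 = 2.0587

Final: 2.0587


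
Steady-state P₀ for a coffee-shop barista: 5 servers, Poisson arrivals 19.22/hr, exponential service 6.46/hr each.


a = λ/μ = 19.22/6.46 = 2.9752; ρ = a/c = 0.5950
Σ_{k=0}^{4} a^k/k! (terms k=0..4) = 1.00000 + 2.97523 + 4.42600 + 4.38946 + 3.26492 = 16.05562
Tail: a^5/(5!(1−ρ)) = 233.13331/(120·0.4050) = 4.79753
P₀ = 1/(16.05562 + 4.79753) = 1/20.85315 = 0.047954

Final: 0.047954


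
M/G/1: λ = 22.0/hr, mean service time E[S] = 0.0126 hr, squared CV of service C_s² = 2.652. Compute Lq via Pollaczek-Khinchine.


ρ = λ·E[S] = 22.0·0.0126 = 0.2772
Lq = ρ²(1+C_s²)/(2(1−ρ)) = 0.07684·(1+2.652)/(2·0.7228)
= 0.07684·3.6520/1.4456 = 0.19412

Final: 0.19412


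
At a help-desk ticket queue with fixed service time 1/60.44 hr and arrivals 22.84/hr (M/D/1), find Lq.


ρ = 22.84/60.44 = 0.3779
M/D/1: Lq = ρ²/(2(1−ρ)) = 0.1428/(2·0.6221) = 0.11478

Final: 0.11478


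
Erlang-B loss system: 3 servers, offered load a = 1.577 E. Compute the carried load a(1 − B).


B(3,1.577) = 0.146096 (Erlang-B)
Carried load = a(1 − B) = 1.577·(1 − 0.146096) = 1.577·0.853904 = 1.3466 E

Final: 1.3466 Erlangs


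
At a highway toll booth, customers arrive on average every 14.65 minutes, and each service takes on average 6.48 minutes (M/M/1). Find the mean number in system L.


λ = 60/14.65 = 4.0956 /hr
μ = 60/6.48 = 9.2593 /hr
ρ = λ/μ = 4.0956/9.2593 = 0.4423
L = ρ/(1−ρ) = 0.4423/0.5577 = 0.7931

Final: 0.7931


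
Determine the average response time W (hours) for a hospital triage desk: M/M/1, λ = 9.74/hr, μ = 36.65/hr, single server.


W = 1/(μ−λ) = 1/(36.65 − 9.74) = 1/26.91 = 0.03716 hr

Final: 0.03716 hr


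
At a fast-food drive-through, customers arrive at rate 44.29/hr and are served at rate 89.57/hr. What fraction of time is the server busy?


ρ = λ/μ = 44.29/89.57 = 0.4945

Final: 0.4945


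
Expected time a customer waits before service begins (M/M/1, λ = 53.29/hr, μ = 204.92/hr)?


ρ = 53.29/204.92 = 0.2601
Wq = ρ/(μ−λ) = 0.2601/(204.92 − 53.29) = 0.2601/151.63 = 0.001715 hr

Final: 0.001715 hr


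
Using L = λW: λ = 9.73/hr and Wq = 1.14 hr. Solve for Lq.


Lq = λWq = 9.73·1.14 = 11.0922

Final: 11.0922


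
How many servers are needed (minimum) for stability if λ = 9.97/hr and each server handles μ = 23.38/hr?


Stability requires cμ > λ ⇔ c > λ/μ.
λ/μ = 9.97/23.38 = 0.4264
Minimum integer c = ⌊0.4264⌋ + 1 = 1
Check: 1·23.38 = 23.38 > 9.97, while 0·23.38 = 0.00 ≤ 9.97

Final: 1 servers


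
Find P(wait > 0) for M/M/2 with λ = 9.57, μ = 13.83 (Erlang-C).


a = λ/μ = 0.6920; ρ = a/2 = 0.3460
P₀ = 0.485898 (from M/M/c formula)
C(c,a) = [a^c/(c!(1−ρ))]·P₀ = [0.47883/(2·0.6540)]·0.485898
= 0.36607·0.485898 = 0.177872

Final: 0.177872


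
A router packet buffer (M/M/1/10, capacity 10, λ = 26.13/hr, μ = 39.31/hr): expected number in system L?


ρ = 26.13/39.31 = 0.6647
L = ρ[1 − (K+1)ρ^K + Kρ^(K+1)] / [(1−ρ)(1−ρ^(K+1))]
Numerator: 0.6647·(1 − 11·0.016841 + 10·0.011194) = 0.615989
Denominator: (0.3353)·(0.988806) = 0.331530
L = 0.615989/0.331530 = 1.8580

Final: 1.8580


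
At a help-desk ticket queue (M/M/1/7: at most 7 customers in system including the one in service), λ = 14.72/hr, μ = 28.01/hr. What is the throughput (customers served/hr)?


ρ = 0.5255; P_K = (1−ρ)ρ^7/(1−ρ^8) = 0.005283
λ_eff = λ(1 − P_K) = 14.72·(1 − 0.005283) = 14.72·0.994717 = 14.6422 /hr

Final: 14.6422 /hr


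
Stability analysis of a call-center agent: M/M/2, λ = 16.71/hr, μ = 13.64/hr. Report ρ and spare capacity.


Total capacity cμ = 2·13.64 = 27.28/hr
ρ = λ/(cμ) = 16.71/27.28 = 0.6125
Stable ⇔ ρ < 1: YES
Spare capacity = cμ − λ = 27.28 − 16.71 = 10.57/hr

Final: ρ = 0.6125; stable; margin = 10.57/hr


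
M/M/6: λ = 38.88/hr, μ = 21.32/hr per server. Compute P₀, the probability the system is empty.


a = λ/μ = 38.88/21.32 = 1.8236; ρ = a/c = 0.3039
Σ_{k=0}^{5} a^k/k! (terms k=0..5) = 1.00000 + 1.82364 + 1.66283 + 1.01080 + 0.46083 + 0.16808 = 6.12619
Tail: a^6/(6!(1−ρ)) = 36.78191/(720·0.6961) = 0.07339
P₀ = 1/(6.12619 + 0.07339) = 1/6.19958 = 0.161301

Final: 0.161301


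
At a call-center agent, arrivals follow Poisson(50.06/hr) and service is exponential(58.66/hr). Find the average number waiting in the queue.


ρ = 50.06/58.66 = 0.8534
Lq = ρ²/(1−ρ) = 0.7283/0.1466 = 4.9675

Final: 4.9675


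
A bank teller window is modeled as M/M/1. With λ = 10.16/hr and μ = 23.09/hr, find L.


ρ = λ/μ = 10.16/23.09 = 0.4400
L = ρ/(1−ρ) = 0.4400/(1 − 0.4400) = 0.4400/0.5600 = 0.7858

Final: 0.7858


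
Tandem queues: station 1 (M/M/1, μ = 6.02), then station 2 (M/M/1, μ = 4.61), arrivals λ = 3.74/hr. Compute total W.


Each node sees arrival rate λ = 3.74/hr (tandem ⇒ throughput preserved).
W₁ = 1/(μ₁−λ) = 1/(6.02−3.74) = 0.43860 hr
W₂ = 1/(μ₂−λ) = 1/(4.61−3.74) = 1.14943 hr
W_total = W₁ + W₂ = 0.43860 + 1.14943 = 1.58802 hr

Final: 1.58802 hr


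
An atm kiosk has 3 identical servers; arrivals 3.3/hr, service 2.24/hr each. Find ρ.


ρ = λ/(cμ) = 3.3/(3·2.24) = 3.3/6.72 = 0.4911

Final: 0.4911


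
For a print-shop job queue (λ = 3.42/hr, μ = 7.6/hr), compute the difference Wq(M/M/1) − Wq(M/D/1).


ρ = 3.42/7.6 = 0.4500
Wq(M/M/1) = ρ/(μ−λ) = 0.4500/4.18 = 0.10766 hr
Wq(M/D/1) = ρ/(2(μ−λ)) = 0.05383 hr
Savings = 0.10766 − 0.05383 = 0.05383 hr

Final: 0.05383 hr


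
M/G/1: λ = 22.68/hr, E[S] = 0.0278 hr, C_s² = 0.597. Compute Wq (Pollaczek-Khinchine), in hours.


ρ = λ·E[S] = 22.68·0.0278 = 0.6305
E[S²] = E[S]²(1+C_s²) = 0.0278²·(1+0.597) = 0.001234
Wq = λ·E[S²]/(2(1−ρ)) = 22.68·0.001234/(2·0.3695) = 0.03788 hr

Final: 0.03788 hr


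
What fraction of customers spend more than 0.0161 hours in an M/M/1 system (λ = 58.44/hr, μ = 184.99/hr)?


W ~ Exponential(μ−λ) for M/M/1.
μ − λ = 184.99 − 58.44 = 126.5500
P(W > t) = e^{−(μ−λ)t} = e^{−2.0375} = 0.130360

Final: 0.130360


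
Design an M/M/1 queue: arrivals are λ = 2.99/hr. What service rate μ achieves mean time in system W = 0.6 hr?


W = 1/(μ−λ) ⇒ μ − λ = 1/W = 1/0.6 = 1.6667
μ = λ + 1/W = 2.99 + 1.6667 = 4.6567 per hr

Final: 4.6567 /hr


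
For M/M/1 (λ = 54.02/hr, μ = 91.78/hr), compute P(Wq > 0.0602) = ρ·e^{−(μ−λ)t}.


ρ = 54.02/91.78 = 0.5886
P(Wq > t) = ρ·e^{−(μ−λ)t} = 0.5886·e^{−2.2732}
= 0.5886·0.102987 = 0.060616

Final: 0.060616


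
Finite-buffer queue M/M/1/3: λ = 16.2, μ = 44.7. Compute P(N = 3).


ρ = λ/μ = 16.2/44.7 = 0.3624
P_K = (1−ρ)ρ^K/(1−ρ^(K+1)) = (0.6376·0.047602)/(1 − 0.017252)
= 0.030350/0.982748 = 0.030883

Final: 0.030883


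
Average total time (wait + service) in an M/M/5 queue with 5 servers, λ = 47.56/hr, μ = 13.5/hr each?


a = 3.5230; ρ = 0.7046; P₀ = 0.025162
Lq = P₀·a^c·ρ/(c!(1−ρ)²) = 0.91874
Wq = Lq/λ = 0.91874/47.56 = 0.01932 hr
W = Wq + 1/μ = 0.01932 + 0.07407 = 0.09339 hr

Final: 0.09339 hr


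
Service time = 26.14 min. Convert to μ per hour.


μ = 1/(service time) in consistent units.
1 hour = 60 min, so μ = 60/26.14 = 2.2953 per hour

Final: 2.2953 /hr


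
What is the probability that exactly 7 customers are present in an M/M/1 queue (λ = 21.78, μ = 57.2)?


ρ = 21.78/57.2 = 0.3808
P_n = (1−ρ)·ρ^n = (1 − 0.3808)·0.3808^7 = 0.6192·0.001160 = 0.0007186

Final: 0.0007186


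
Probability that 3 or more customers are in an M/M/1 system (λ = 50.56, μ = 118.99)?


ρ = 50.56/118.99 = 0.4249
P(N ≥ n) = ρ^n = 0.4249^3 = 0.076717

Final: 0.076717


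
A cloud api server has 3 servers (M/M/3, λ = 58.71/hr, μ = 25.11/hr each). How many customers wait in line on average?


a = λ/μ = 2.3381; ρ = a/3 = 0.7794
P₀ = 0.063584
Lq = P₀·a^c·ρ / (c!·(1−ρ)²) = 0.063584·12.78192·0.7794/(6·0.04868)
= 2.16877

Final: 2.16877


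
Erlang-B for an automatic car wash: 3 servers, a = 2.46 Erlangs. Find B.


B(c,a) = (a^c/c!) / Σ_{k=0}^{c} a^k/k!
a^3/3! = 2.481156
Σ terms (k=0..3): 1.00000 + 2.46000 + 3.02580 + 2.48116 = 8.966956
B = 2.481156/8.966956 = 0.276700

Final: 0.276700


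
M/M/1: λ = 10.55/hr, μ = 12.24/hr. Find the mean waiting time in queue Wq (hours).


ρ = 10.55/12.24 = 0.8619
Wq = ρ/(μ−λ) = 0.8619/(12.24 − 10.55) = 0.8619/1.69 = 0.5100 hr

Final: 0.5100 hr


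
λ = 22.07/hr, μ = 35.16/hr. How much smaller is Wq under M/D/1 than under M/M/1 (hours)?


ρ = 22.07/35.16 = 0.6277
Wq(M/M/1) = ρ/(μ−λ) = 0.6277/13.09 = 0.04795 hr
Wq(M/D/1) = ρ/(2(μ−λ)) = 0.02398 hr
Savings = 0.04795 − 0.02398 = 0.02398 hr

Final: 0.02398 hr


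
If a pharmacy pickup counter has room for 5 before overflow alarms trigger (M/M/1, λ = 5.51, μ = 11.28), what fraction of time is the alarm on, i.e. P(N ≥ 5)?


ρ = 5.51/11.28 = 0.4885
P(N ≥ n) = ρ^n = 0.4885^5 = 0.027811

Final: 0.027811


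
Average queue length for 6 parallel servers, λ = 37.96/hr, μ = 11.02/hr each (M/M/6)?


a = λ/μ = 3.4446; ρ = a/6 = 0.5741
P₀ = 0.030726
Lq = P₀·a^c·ρ / (c!·(1−ρ)²) = 0.030726·1670.58145·0.5741/(720·0.18138)
= 0.22565

Final: 0.22565


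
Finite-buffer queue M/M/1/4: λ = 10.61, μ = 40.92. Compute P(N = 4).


ρ = λ/μ = 10.61/40.92 = 0.2593
P_K = (1−ρ)ρ^K/(1−ρ^(K+1)) = (0.7407·0.004520)/(1 − 0.001172)
= 0.003348/0.998828 = 0.003352

Final: 0.003352


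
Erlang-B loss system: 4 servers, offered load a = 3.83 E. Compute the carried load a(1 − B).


B(4,3.83) = 0.294017 (Erlang-B)
Carried load = a(1 − B) = 3.83·(1 − 0.294017) = 3.83·0.705983 = 2.7039 E

Final: 2.7039 Erlangs


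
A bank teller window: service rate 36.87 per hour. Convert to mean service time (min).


Mean service time = 1/μ = 1/36.87 hour = 0.02712 hour
In minutes: 0.02712 × 60 = 1.6273 min

Final: 1.6273 min


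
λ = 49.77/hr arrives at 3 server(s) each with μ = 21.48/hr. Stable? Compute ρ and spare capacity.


Total capacity cμ = 3·21.48 = 64.44/hr
ρ = λ/(cμ) = 49.77/64.44 = 0.7723
Stable ⇔ ρ < 1: YES
Spare capacity = cμ − λ = 64.44 − 49.77 = 14.67/hr

Final: ρ = 0.7723; stable; margin = 14.67/hr


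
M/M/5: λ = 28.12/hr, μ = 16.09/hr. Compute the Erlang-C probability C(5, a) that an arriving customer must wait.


a = λ/μ = 1.7477; ρ = a/5 = 0.3495
P₀ = 0.173548 (from M/M/c formula)
C(c,a) = [a^c/(c!(1−ρ))]·P₀ = [16.30408/(120·0.6505)]·0.173548
= 0.20888·0.173548 = 0.036250

Final: 0.036250


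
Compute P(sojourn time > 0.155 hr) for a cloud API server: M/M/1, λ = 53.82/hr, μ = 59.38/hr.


W ~ Exponential(μ−λ) for M/M/1.
μ − λ = 59.38 − 53.82 = 5.5600
P(W > t) = e^{−(μ−λ)t} = e^{−0.8618} = 0.422401

Final: 0.422401


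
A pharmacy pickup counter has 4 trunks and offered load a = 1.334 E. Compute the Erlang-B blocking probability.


B(c,a) = (a^c/c!) / Σ_{k=0}^{c} a^k/k!
a^4/4! = 0.131951
Σ terms (k=0..4): 1.00000 + 1.33400 + 0.88978 + 0.39565 + 0.13195 = 3.751383
B = 0.131951/3.751383 = 0.035174

Final: 0.035174


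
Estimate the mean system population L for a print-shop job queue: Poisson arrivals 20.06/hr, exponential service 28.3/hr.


ρ = λ/μ = 20.06/28.3 = 0.7088
L = ρ/(1−ρ) = 0.7088/(1 − 0.7088) = 0.7088/0.2912 = 2.4345

Final: 2.4345


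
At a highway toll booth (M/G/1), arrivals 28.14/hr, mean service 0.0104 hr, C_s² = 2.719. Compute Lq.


ρ = λ·E[S] = 28.14·0.0104 = 0.2927
Lq = ρ²(1+C_s²)/(2(1−ρ)) = 0.08565·(1+2.719)/(2·0.7073)
= 0.08565·3.7190/1.4147 = 0.22515

Final: 0.22515


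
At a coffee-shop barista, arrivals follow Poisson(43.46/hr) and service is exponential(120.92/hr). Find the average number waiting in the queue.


ρ = 43.46/120.92 = 0.3594
Lq = ρ²/(1−ρ) = 0.1292/0.6406 = 0.2017

Final: 0.2017


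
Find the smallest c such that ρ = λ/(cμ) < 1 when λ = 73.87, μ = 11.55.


Stability requires cμ > λ ⇔ c > λ/μ.
λ/μ = 73.87/11.55 = 6.3957
Minimum integer c = ⌊6.3957⌋ + 1 = 7
Check: 7·11.55 = 80.85 > 73.87, while 6·11.55 = 69.30 ≤ 73.87

Final: 7 servers


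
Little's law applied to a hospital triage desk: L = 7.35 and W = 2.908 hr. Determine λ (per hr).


λ = L/W = 7.35/2.908 = 2.5275 /hr

Final: 2.5275 /hr


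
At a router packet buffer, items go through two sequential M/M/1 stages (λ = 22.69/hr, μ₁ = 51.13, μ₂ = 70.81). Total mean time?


Each node sees arrival rate λ = 22.69/hr (tandem ⇒ throughput preserved).
W₁ = 1/(μ₁−λ) = 1/(51.13−22.69) = 0.03516 hr
W₂ = 1/(μ₂−λ) = 1/(70.81−22.69) = 0.02078 hr
W_total = W₁ + W₂ = 0.03516 + 0.02078 = 0.05594 hr

Final: 0.05594 hr


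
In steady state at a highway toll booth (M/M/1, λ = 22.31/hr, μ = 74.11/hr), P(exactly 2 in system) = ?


ρ = 22.31/74.11 = 0.3010
P_n = (1−ρ)·ρ^n = (1 − 0.3010)·0.3010^2 = 0.6990·0.090624 = 0.063343

Final: 0.063343


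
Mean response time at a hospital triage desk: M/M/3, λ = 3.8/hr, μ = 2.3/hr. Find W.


a = 1.6522; ρ = 0.5507; P₀ = 0.175746
Lq = P₀·a^c·ρ/(c!(1−ρ)²) = 0.36042
Wq = Lq/λ = 0.36042/3.8 = 0.09485 hr
W = Wq + 1/μ = 0.09485 + 0.43478 = 0.52963 hr

Final: 0.52963 hr


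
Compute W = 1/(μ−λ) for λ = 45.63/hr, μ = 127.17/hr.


W = 1/(μ−λ) = 1/(127.17 − 45.63) = 1/81.54 = 0.01226 hr

Final: 0.01226 hr


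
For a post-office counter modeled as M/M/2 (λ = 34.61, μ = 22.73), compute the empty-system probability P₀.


a = λ/μ = 34.61/22.73 = 1.5227; ρ = a/c = 0.7613
Σ_{k=0}^{1} a^k/k! (terms k=0..1) = 1.00000 + 1.52266 = 2.52266
Tail: a^2/(2!(1−ρ)) = 2.31849/(2·0.2387) = 4.85707
P₀ = 1/(2.52266 + 4.85707) = 1/7.37972 = 0.135506

Final: 0.135506


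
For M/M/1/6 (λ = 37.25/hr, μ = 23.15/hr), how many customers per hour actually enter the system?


ρ = 1.6091; P_K = (1−ρ)ρ^6/(1−ρ^7) = 0.392581
λ_eff = λ(1 − P_K) = 37.25·(1 − 0.392581) = 37.25·0.607419 = 22.6264 /hr

Final: 22.6264 /hr


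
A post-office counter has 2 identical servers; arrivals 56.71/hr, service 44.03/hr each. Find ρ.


ρ = λ/(cμ) = 56.71/(2·44.03) = 56.71/88.06 = 0.6440

Final: 0.6440


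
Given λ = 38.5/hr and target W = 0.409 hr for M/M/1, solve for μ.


W = 1/(μ−λ) ⇒ μ − λ = 1/W = 1/0.409 = 2.4450
μ = λ + 1/W = 38.5 + 2.4450 = 40.9450 per hr

Final: 40.9450 /hr


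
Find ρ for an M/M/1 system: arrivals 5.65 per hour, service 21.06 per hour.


ρ = λ/μ = 5.65/21.06 = 0.2683

Final: 0.2683


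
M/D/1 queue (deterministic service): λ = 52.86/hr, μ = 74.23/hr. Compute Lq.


ρ = 52.86/74.23 = 0.7121
M/D/1: Lq = ρ²/(2(1−ρ)) = 0.5071/(2·0.2879) = 0.88073

Final: 0.88073


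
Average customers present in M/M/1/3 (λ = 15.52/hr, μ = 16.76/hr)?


ρ = 15.52/16.76 = 0.9260
L = ρ[1 − (K+1)ρ^K + Kρ^(K+1)] / [(1−ρ)(1−ρ^(K+1))]
Numerator: 0.9260·(1 − 4·0.794060 + 3·0.735311) = 0.027496
Denominator: (0.07399)·(0.264689) = 0.019583
L = 0.027496/0.019583 = 1.4041

Final: 1.4041


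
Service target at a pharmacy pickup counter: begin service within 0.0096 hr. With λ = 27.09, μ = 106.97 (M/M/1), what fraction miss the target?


ρ = 27.09/106.97 = 0.2532
P(Wq > t) = ρ·e^{−(μ−λ)t} = 0.2532·e^{−0.7668}
= 0.2532·0.464475 = 0.117628

Final: 0.117628


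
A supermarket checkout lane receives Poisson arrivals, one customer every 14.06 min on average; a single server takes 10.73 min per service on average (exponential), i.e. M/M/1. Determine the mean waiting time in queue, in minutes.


λ = 60/14.06 = 4.2674 /hr
μ = 60/10.73 = 5.5918 /hr
ρ = λ/μ = 4.2674/5.5918 = 0.7632
Wq = ρ/(μ−λ) = 0.7632/(5.5918−4.2674) = 0.57624 hr
In minutes: 0.57624·60 = 34.574 min

Final: 34.574 min


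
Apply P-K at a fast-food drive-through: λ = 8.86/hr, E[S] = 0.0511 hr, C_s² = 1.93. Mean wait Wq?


ρ = λ·E[S] = 8.86·0.0511 = 0.4527
E[S²] = E[S]²(1+C_s²) = 0.0511²·(1+1.93) = 0.007651
Wq = λ·E[S²]/(2(1−ρ)) = 8.86·0.007651/(2·0.5473) = 0.06193 hr

Final: 0.06193 hr


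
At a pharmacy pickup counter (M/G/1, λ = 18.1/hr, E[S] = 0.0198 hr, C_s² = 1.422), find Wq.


ρ = λ·E[S] = 18.1·0.0198 = 0.3584
E[S²] = E[S]²(1+C_s²) = 0.0198²·(1+1.422) = 0.0009495
Wq = λ·E[S²]/(2(1−ρ)) = 18.1·0.0009495/(2·0.6416) = 0.01339 hr

Final: 0.01339 hr


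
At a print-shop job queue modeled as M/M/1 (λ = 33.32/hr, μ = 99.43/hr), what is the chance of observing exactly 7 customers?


ρ = 33.32/99.43 = 0.3351
P_n = (1−ρ)·ρ^n = (1 − 0.3351)·0.3351^7 = 0.6649·0.0004746 = 0.0003155

Final: 0.0003155


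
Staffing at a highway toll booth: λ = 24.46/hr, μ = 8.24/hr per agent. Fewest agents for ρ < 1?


Stability requires cμ > λ ⇔ c > λ/μ.
λ/μ = 24.46/8.24 = 2.9684
Minimum integer c = ⌊2.9684⌋ + 1 = 3
Check: 3·8.24 = 24.72 > 24.46, while 2·8.24 = 16.48 ≤ 24.46

Final: 3 servers


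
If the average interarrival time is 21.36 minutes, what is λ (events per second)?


λ = 1/(interarrival time) in consistent units.
1 second = 0.0166667 min, so λ = 0.0166667/21.36 = 0.0007803 per second

Final: 0.0007803 /sec


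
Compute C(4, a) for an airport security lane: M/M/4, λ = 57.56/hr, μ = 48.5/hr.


a = λ/μ = 1.1868; ρ = a/4 = 0.2967
P₀ = 0.304211 (from M/M/c formula)
C(c,a) = [a^c/(c!(1−ρ))]·P₀ = [1.98388/(24·0.7033)]·0.304211
= 0.11753·0.304211 = 0.035755

Final: 0.035755


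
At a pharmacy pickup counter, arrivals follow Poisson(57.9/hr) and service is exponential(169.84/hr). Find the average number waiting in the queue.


ρ = 57.9/169.84 = 0.3409
Lq = ρ²/(1−ρ) = 0.1162/0.6591 = 0.1763

Final: 0.1763


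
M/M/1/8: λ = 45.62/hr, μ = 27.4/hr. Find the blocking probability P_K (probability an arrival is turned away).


ρ = λ/μ = 45.62/27.4 = 1.6650
P_K = (1−ρ)ρ^K/(1−ρ^(K+1)) = (-0.6650·59.052426)/(1 − 98.320134)
= -39.267708/-97.320134 = 0.403490

Final: 0.403490


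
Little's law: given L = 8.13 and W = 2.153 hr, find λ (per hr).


λ = L/W = 8.13/2.153 = 3.7761 /hr

Final: 3.7761 /hr


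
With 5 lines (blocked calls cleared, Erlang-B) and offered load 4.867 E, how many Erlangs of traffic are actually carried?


B(5,4.867) = 0.273981 (Erlang-B)
Carried load = a(1 − B) = 4.867·(1 − 0.273981) = 4.867·0.726019 = 3.5335 E

Final: 3.5335 Erlangs


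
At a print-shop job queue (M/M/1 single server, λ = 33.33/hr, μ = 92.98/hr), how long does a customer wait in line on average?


ρ = 33.33/92.98 = 0.3585
Wq = ρ/(μ−λ) = 0.3585/(92.98 − 33.33) = 0.3585/59.65 = 0.006009 hr

Final: 0.006009 hr


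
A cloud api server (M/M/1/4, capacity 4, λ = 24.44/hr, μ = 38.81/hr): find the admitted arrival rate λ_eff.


ρ = 0.6297; P_K = (1−ρ)ρ^4/(1−ρ^5) = 0.064630
λ_eff = λ(1 − P_K) = 24.44·(1 − 0.064630) = 24.44·0.935370 = 22.8604 /hr

Final: 22.8604 /hr


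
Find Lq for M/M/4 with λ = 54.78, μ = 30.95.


a = λ/μ = 1.7700; ρ = a/4 = 0.4425
P₀ = 0.166836
Lq = P₀·a^c·ρ / (c!·(1−ρ)²) = 0.166836·9.81399·0.4425/(24·0.31082)
= 0.09712

Final: 0.09712


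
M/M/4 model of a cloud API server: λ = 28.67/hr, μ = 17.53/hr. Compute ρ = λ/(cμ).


ρ = λ/(cμ) = 28.67/(4·17.53) = 28.67/70.12 = 0.4089

Final: 0.4089


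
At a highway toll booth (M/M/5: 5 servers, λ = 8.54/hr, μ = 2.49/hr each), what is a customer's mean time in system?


a = 3.4297; ρ = 0.6859; P₀ = 0.028254
Lq = P₀·a^c·ρ/(c!(1−ρ)²) = 0.77709
Wq = Lq/λ = 0.77709/8.54 = 0.09099 hr
W = Wq + 1/μ = 0.09099 + 0.40161 = 0.49260 hr

Final: 0.49260 hr


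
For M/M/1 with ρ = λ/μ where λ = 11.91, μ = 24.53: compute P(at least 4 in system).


ρ = 11.91/24.53 = 0.4855
P(N ≥ n) = ρ^n = 0.4855^4 = 0.055572

Final: 0.055572


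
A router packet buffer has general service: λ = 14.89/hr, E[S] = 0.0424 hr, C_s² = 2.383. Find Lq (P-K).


ρ = λ·E[S] = 14.89·0.0424 = 0.6313
Lq = ρ²(1+C_s²)/(2(1−ρ)) = 0.3986·(1+2.383)/(2·0.3687)
= 0.3986·3.3830/0.7373 = 1.82878

Final: 1.82878


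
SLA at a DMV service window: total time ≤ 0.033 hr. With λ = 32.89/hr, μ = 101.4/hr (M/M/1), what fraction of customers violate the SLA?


W ~ Exponential(μ−λ) for M/M/1.
μ − λ = 101.4 − 32.89 = 68.5100
P(W > t) = e^{−(μ−λ)t} = e^{−2.2608} = 0.104264

Final: 0.104264


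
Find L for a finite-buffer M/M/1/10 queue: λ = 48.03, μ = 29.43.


ρ = 48.03/29.43 = 1.6320
L = ρ[1 − (K+1)ρ^K + Kρ^(K+1)] / [(1−ρ)(1−ρ^(K+1))]
Numerator: 1.6320·(1 − 11·134.036551 + 10·218.748745) = 1165.393170
Denominator: (-0.6320)·(-217.748745) = 137.618983
L = 1165.393170/137.618983 = 8.4683

Final: 8.4683


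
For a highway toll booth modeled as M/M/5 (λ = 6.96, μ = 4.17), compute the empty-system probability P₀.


a = λ/μ = 6.96/4.17 = 1.6691; ρ = a/c = 0.3338
Σ_{k=0}^{4} a^k/k! (terms k=0..4) = 1.00000 + 1.66906 + 1.39289 + 0.77494 + 0.32336 = 5.16025
Tail: a^5/(5!(1−ρ)) = 12.95287/(120·0.6662) = 0.16203
P₀ = 1/(5.16025 + 0.16203) = 1/5.32228 = 0.187889

Final: 0.187889


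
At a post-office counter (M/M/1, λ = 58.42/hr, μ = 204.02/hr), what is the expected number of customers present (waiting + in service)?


ρ = λ/μ = 58.42/204.02 = 0.2863
L = ρ/(1−ρ) = 0.2863/(1 − 0.2863) = 0.2863/0.7137 = 0.4012

Final: 0.4012


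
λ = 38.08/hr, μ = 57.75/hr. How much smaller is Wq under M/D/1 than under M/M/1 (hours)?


ρ = 38.08/57.75 = 0.6594
Wq(M/M/1) = ρ/(μ−λ) = 0.6594/19.67 = 0.03352 hr
Wq(M/D/1) = ρ/(2(μ−λ)) = 0.01676 hr
Savings = 0.03352 − 0.01676 = 0.01676 hr

Final: 0.01676 hr


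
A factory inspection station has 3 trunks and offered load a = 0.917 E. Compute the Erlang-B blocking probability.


B(c,a) = (a^c/c!) / Σ_{k=0}^{c} a^k/k!
a^3/3! = 0.128516
Σ terms (k=0..3): 1.00000 + 0.91700 + 0.42044 + 0.12852 = 2.465960
B = 0.128516/2.465960 = 0.052116

Final: 0.052116


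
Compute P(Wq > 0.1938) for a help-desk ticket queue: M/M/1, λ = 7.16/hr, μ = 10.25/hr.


ρ = 7.16/10.25 = 0.6985
P(Wq > t) = ρ·e^{−(μ−λ)t} = 0.6985·e^{−0.5988}
= 0.6985·0.549448 = 0.383809

Final: 0.383809


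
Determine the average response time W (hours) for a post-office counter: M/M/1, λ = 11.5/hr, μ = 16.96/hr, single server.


W = 1/(μ−λ) = 1/(16.96 − 11.5) = 1/5.46 = 0.1832 hr

Final: 0.1832 hr


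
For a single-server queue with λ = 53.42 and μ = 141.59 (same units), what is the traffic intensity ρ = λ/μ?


ρ = λ/μ = 53.42/141.59 = 0.3773

Final: 0.3773


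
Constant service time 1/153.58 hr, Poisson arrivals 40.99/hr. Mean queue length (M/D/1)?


ρ = 40.99/153.58 = 0.2669
M/D/1: Lq = ρ²/(2(1−ρ)) = 0.07123/(2·0.7331) = 0.04858

Final: 0.04858


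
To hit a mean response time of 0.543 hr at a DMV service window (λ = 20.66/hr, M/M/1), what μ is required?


W = 1/(μ−λ) ⇒ μ − λ = 1/W = 1/0.543 = 1.8416
μ = λ + 1/W = 20.66 + 1.8416 = 22.5016 per hr

Final: 22.5016 /hr


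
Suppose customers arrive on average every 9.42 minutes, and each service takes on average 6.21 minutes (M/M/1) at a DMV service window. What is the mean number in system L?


λ = 60/9.42 = 6.3694 /hr
μ = 60/6.21 = 9.6618 /hr
ρ = λ/μ = 6.3694/9.6618 = 0.6592
L = ρ/(1−ρ) = 0.6592/0.3408 = 1.9346

Final: 1.9346


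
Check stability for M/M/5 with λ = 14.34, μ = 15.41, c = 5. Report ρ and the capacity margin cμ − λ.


Total capacity cμ = 5·15.41 = 77.05/hr
ρ = λ/(cμ) = 14.34/77.05 = 0.1861
Stable ⇔ ρ < 1: YES
Spare capacity = cμ − λ = 77.05 − 14.34 = 62.71/hr

Final: ρ = 0.1861; stable; margin = 62.71/hr


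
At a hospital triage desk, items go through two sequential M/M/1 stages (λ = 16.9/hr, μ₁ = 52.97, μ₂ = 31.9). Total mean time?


Each node sees arrival rate λ = 16.9/hr (tandem ⇒ throughput preserved).
W₁ = 1/(μ₁−λ) = 1/(52.97−16.9) = 0.02772 hr
W₂ = 1/(μ₂−λ) = 1/(31.9−16.9) = 0.06667 hr
W_total = W₁ + W₂ = 0.02772 + 0.06667 = 0.09439 hr

Final: 0.09439 hr


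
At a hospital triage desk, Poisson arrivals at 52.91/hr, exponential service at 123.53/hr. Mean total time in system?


W = 1/(μ−λ) = 1/(123.53 − 52.91) = 1/70.62 = 0.01416 hr

Final: 0.01416 hr


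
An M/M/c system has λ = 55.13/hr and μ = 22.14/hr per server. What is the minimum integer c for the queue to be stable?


Stability requires cμ > λ ⇔ c > λ/μ.
λ/μ = 55.13/22.14 = 2.4901
Minimum integer c = ⌊2.4901⌋ + 1 = 3
Check: 3·22.14 = 66.42 > 55.13, while 2·22.14 = 44.28 ≤ 55.13

Final: 3 servers


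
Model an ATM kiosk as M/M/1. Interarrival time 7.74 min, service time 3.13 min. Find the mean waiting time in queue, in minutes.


λ = 60/7.74 = 7.7519 /hr
μ = 60/3.13 = 19.1693 /hr
ρ = λ/μ = 7.7519/19.1693 = 0.4044
Wq = ρ/(μ−λ) = 0.4044/(19.1693−7.7519) = 0.03542 hr
In minutes: 0.03542·60 = 2.125 min

Final: 2.125 min


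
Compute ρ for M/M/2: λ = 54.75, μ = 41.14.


ρ = λ/(cμ) = 54.75/(2·41.14) = 54.75/82.28 = 0.6654

Final: 0.6654


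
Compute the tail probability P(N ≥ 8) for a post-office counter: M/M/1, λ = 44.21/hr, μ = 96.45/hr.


ρ = 44.21/96.45 = 0.4584
P(N ≥ n) = ρ^n = 0.4584^8 = 0.001949

Final: 0.001949


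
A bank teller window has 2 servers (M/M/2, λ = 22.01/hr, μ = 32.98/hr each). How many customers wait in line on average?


a = λ/μ = 0.6674; ρ = a/2 = 0.3337
P₀ = 0.499602
Lq = P₀·a^c·ρ / (c!·(1−ρ)²) = 0.499602·0.44539·0.3337/(2·0.44397)
= 0.08362

Final: 0.08362


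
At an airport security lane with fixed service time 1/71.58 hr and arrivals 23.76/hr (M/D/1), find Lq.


ρ = 23.76/71.58 = 0.3319
M/D/1: Lq = ρ²/(2(1−ρ)) = 0.1102/(2·0.6681) = 0.08246

Final: 0.08246


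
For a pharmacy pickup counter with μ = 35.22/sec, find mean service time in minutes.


Mean service time = 1/μ = 1/35.22 second = 0.02839 second
In minutes: 0.02839 × 0.0166667 = 0.0004732 min

Final: 0.0004732 min


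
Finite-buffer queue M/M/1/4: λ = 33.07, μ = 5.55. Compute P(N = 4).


ρ = λ/μ = 33.07/5.55 = 5.9586
P_K = (1−ρ)ρ^K/(1−ρ^(K+1)) = (-4.9586·1260.563846)/(1 − 7511.143495)
= -6250.579649/-7510.143495 = 0.832285

Final: 0.832285


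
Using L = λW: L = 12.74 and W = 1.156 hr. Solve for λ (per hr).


λ = L/W = 12.74/1.156 = 11.0208 /hr

Final: 11.0208 /hr


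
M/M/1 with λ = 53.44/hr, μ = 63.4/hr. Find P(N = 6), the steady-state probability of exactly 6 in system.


ρ = 53.44/63.4 = 0.8429
P_n = (1−ρ)·ρ^n = (1 − 0.8429)·0.8429^6 = 0.1571·0.358644 = 0.056342

Final: 0.056342


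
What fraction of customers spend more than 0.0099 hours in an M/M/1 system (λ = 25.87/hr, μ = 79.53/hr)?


W ~ Exponential(μ−λ) for M/M/1.
μ − λ = 79.53 − 25.87 = 53.6600
P(W > t) = e^{−(μ−λ)t} = e^{−0.5312} = 0.587879

Final: 0.587879


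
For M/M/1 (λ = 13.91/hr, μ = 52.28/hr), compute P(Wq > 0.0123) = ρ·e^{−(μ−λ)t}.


ρ = 13.91/52.28 = 0.2661
P(Wq > t) = ρ·e^{−(μ−λ)t} = 0.2661·e^{−0.4720}
= 0.2661·0.623784 = 0.165969

Final: 0.165969


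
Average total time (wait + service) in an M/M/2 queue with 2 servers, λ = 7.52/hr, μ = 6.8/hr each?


a = 1.1059; ρ = 0.5529; P₀ = 0.287879
Lq = P₀·a^c·ρ/(c!(1−ρ)²) = 0.48702
Wq = Lq/λ = 0.48702/7.52 = 0.06476 hr
W = Wq + 1/μ = 0.06476 + 0.14706 = 0.21182 hr

Final: 0.21182 hr


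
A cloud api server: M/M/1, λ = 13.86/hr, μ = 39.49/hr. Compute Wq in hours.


ρ = 13.86/39.49 = 0.3510
Wq = ρ/(μ−λ) = 0.3510/(39.49 − 13.86) = 0.3510/25.63 = 0.01369 hr

Final: 0.01369 hr


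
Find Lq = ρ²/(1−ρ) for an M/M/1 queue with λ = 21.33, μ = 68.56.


ρ = 21.33/68.56 = 0.3111
Lq = ρ²/(1−ρ) = 0.09679/0.6889 = 0.1405

Final: 0.1405


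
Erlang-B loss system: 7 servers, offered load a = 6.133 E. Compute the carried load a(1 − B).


B(7,6.133) = 0.193700 (Erlang-B)
Carried load = a(1 − B) = 6.133·(1 − 0.193700) = 6.133·0.806300 = 4.9450 E

Final: 4.9450 Erlangs


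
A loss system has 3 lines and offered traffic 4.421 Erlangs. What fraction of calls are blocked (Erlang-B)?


B(c,a) = (a^c/c!) / Σ_{k=0}^{c} a^k/k!
a^3/3! = 14.401585
Σ terms (k=0..3): 1.00000 + 4.42100 + 9.77262 + 14.40159 = 29.595206
B = 14.401585/29.595206 = 0.486619

Final: 0.486619


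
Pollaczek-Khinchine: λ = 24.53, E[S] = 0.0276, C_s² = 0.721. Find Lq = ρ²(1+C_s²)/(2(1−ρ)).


ρ = λ·E[S] = 24.53·0.0276 = 0.6770
Lq = ρ²(1+C_s²)/(2(1−ρ)) = 0.4584·(1+0.721)/(2·0.3230)
= 0.4584·1.7210/0.6459 = 1.22124

Final: 1.22124


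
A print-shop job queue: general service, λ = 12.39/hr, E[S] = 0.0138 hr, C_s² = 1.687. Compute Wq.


ρ = λ·E[S] = 12.39·0.0138 = 0.1710
E[S²] = E[S]²(1+C_s²) = 0.0138²·(1+1.687) = 0.0005117
Wq = λ·E[S²]/(2(1−ρ)) = 12.39·0.0005117/(2·0.8290) = 0.003824 hr

Final: 0.003824 hr


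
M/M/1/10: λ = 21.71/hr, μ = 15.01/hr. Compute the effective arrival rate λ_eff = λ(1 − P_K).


ρ = 1.4464; P_K = (1−ρ)ρ^10/(1−ρ^11) = 0.314032
λ_eff = λ(1 − P_K) = 21.71·(1 − 0.314032) = 21.71·0.685968 = 14.8924 /hr

Final: 14.8924 /hr


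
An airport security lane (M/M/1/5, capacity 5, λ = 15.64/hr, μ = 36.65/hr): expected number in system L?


ρ = 15.64/36.65 = 0.4267
L = ρ[1 − (K+1)ρ^K + Kρ^(K+1)] / [(1−ρ)(1−ρ^(K+1))]
Numerator: 0.4267·(1 − 6·0.014152 + 5·0.006039) = 0.403390
Denominator: (0.5733)·(0.993961) = 0.569799
L = 0.403390/0.569799 = 0.7080

Final: 0.7080


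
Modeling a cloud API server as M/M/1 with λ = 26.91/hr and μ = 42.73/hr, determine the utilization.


ρ = λ/μ = 26.91/42.73 = 0.6298

Final: 0.6298


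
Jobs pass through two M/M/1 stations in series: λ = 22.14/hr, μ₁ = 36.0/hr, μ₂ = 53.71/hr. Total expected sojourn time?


Each node sees arrival rate λ = 22.14/hr (tandem ⇒ throughput preserved).
W₁ = 1/(μ₁−λ) = 1/(36.0−22.14) = 0.07215 hr
W₂ = 1/(μ₂−λ) = 1/(53.71−22.14) = 0.03168 hr
W_total = W₁ + W₂ = 0.07215 + 0.03168 = 0.10383 hr

Final: 0.10383 hr


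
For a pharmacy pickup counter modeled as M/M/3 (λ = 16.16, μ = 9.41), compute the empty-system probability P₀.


a = λ/μ = 16.16/9.41 = 1.7173; ρ = a/c = 0.5724
Σ_{k=0}^{2} a^k/k! (terms k=0..2) = 1.00000 + 1.71732 + 1.47460 = 4.19192
Tail: a^3/(3!(1−ρ)) = 5.06472/(6·0.4276) = 1.97427
P₀ = 1/(4.19192 + 1.97427) = 1/6.16619 = 0.162175

Final: 0.162175


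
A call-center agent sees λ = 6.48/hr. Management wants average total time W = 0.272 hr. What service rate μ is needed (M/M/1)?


W = 1/(μ−λ) ⇒ μ − λ = 1/W = 1/0.272 = 3.6765
μ = λ + 1/W = 6.48 + 3.6765 = 10.1565 per hr

Final: 10.1565 /hr


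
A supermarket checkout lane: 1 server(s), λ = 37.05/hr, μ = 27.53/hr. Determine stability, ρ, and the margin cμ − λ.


Total capacity cμ = 1·27.53 = 27.53/hr
ρ = λ/(cμ) = 37.05/27.53 = 1.3458
Stable ⇔ ρ < 1: NO
Spare capacity = cμ − λ = 27.53 − 37.05 = -9.52/hr

Final: ρ = 1.3458; unstable; margin = -9.52/hr


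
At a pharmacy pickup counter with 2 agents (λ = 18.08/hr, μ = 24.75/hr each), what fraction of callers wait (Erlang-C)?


a = λ/μ = 0.7305; ρ = a/2 = 0.3653
P₀ = 0.464930 (from M/M/c formula)
C(c,a) = [a^c/(c!(1−ρ))]·P₀ = [0.53364/(2·0.6347)]·0.464930
= 0.42035·0.464930 = 0.195436

Final: 0.195436


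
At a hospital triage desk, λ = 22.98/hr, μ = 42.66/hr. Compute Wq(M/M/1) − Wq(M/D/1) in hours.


ρ = 22.98/42.66 = 0.5387
Wq(M/M/1) = ρ/(μ−λ) = 0.5387/19.68 = 0.02737 hr
Wq(M/D/1) = ρ/(2(μ−λ)) = 0.01369 hr
Savings = 0.02737 − 0.01369 = 0.01369 hr

Final: 0.01369 hr


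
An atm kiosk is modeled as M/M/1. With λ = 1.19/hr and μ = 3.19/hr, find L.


ρ = λ/μ = 1.19/3.19 = 0.3730
L = ρ/(1−ρ) = 0.3730/(1 − 0.3730) = 0.3730/0.6270 = 0.5950

Final: 0.5950


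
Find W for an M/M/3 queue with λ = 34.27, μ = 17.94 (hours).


a = 1.9103; ρ = 0.6368; P₀ = 0.126054
Lq = P₀·a^c·ρ/(c!(1−ρ)²) = 0.70672
Wq = Lq/λ = 0.70672/34.27 = 0.02062 hr
W = Wq + 1/μ = 0.02062 + 0.05574 = 0.07636 hr

Final: 0.07636 hr


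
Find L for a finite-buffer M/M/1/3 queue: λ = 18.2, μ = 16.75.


ρ = 18.2/16.75 = 1.0866
L = ρ[1 − (K+1)ρ^K + Kρ^(K+1)] / [(1−ρ)(1−ρ^(K+1))]
Numerator: 1.0866·(1 − 4·1.282832 + 3·1.393883) = 0.054678
Denominator: (-0.08657)·(-0.393883) = 0.034097
L = 0.054678/0.034097 = 1.6036

Final: 1.6036


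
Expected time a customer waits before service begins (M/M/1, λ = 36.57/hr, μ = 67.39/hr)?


ρ = 36.57/67.39 = 0.5427
Wq = ρ/(μ−λ) = 0.5427/(67.39 − 36.57) = 0.5427/30.82 = 0.01761 hr

Final: 0.01761 hr


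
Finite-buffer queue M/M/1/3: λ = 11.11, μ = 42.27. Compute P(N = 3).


ρ = λ/μ = 11.11/42.27 = 0.2628
P_K = (1−ρ)ρ^K/(1−ρ^(K+1)) = (0.7372·0.018157)/(1 − 0.004772)
= 0.013385/0.995228 = 0.013449

Final: 0.013449


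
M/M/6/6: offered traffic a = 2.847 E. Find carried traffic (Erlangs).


B(6,2.847) = 0.044072 (Erlang-B)
Carried load = a(1 − B) = 2.847·(1 − 0.044072) = 2.847·0.955928 = 2.7215 E

Final: 2.7215 Erlangs


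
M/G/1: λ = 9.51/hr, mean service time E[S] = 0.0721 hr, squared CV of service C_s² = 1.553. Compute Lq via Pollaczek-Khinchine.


ρ = λ·E[S] = 9.51·0.0721 = 0.6857
Lq = ρ²(1+C_s²)/(2(1−ρ)) = 0.4701·(1+1.553)/(2·0.3143)
= 0.4701·2.5530/0.6287 = 1.90927

Final: 1.90927


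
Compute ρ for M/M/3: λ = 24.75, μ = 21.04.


ρ = λ/(cμ) = 24.75/(3·21.04) = 24.75/63.12 = 0.3921

Final: 0.3921


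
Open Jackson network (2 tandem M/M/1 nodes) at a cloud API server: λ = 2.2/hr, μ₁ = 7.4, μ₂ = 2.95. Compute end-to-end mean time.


Each node sees arrival rate λ = 2.2/hr (tandem ⇒ throughput preserved).
W₁ = 1/(μ₁−λ) = 1/(7.4−2.2) = 0.19231 hr
W₂ = 1/(μ₂−λ) = 1/(2.95−2.2) = 1.33333 hr
W_total = W₁ + W₂ = 0.19231 + 1.33333 = 1.52564 hr

Final: 1.52564 hr


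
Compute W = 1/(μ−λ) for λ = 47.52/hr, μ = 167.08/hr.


W = 1/(μ−λ) = 1/(167.08 − 47.52) = 1/119.56 = 0.008364 hr

Final: 0.008364 hr


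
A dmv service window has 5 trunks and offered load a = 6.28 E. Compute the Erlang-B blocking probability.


B(c,a) = (a^c/c!) / Σ_{k=0}^{c} a^k/k!
a^5/5! = 81.398607
Σ terms (k=0..5): 1.00000 + 6.28000 + 19.71920 + 41.27886 + 64.80781 + 81.39861 = 214.484474
B = 81.398607/214.484474 = 0.379508

Final: 0.379508


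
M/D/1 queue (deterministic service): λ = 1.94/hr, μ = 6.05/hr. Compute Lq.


ρ = 1.94/6.05 = 0.3207
M/D/1: Lq = ρ²/(2(1−ρ)) = 0.1028/(2·0.6793) = 0.07568

Final: 0.07568


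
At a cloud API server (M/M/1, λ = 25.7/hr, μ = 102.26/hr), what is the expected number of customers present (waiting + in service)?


ρ = λ/μ = 25.7/102.26 = 0.2513
L = ρ/(1−ρ) = 0.2513/(1 − 0.2513) = 0.2513/0.7487 = 0.3357

Final: 0.3357


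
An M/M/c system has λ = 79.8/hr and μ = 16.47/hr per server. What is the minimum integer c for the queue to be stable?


Stability requires cμ > λ ⇔ c > λ/μ.
λ/μ = 79.8/16.47 = 4.8452
Minimum integer c = ⌊4.8452⌋ + 1 = 5
Check: 5·16.47 = 82.35 > 79.8, while 4·16.47 = 65.88 ≤ 79.8

Final: 5 servers


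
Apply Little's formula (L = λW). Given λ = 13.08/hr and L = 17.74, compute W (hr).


W = L/λ = 17.74/13.08 = 1.3563 hr

Final: 1.3563 hr


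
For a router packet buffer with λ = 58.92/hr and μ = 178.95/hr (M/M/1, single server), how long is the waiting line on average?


ρ = 58.92/178.95 = 0.3293
Lq = ρ²/(1−ρ) = 0.1084/0.6707 = 0.1616

Final: 0.1616


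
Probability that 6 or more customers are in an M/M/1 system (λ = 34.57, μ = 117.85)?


ρ = 34.57/117.85 = 0.2933
P(N ≥ n) = ρ^n = 0.2933^6 = 0.0006371

Final: 0.0006371


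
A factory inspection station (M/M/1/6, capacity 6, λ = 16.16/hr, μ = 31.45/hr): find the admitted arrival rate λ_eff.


ρ = 0.5138; P_K = (1−ρ)ρ^6/(1−ρ^7) = 0.009033
λ_eff = λ(1 − P_K) = 16.16·(1 − 0.009033) = 16.16·0.990967 = 16.0140 /hr

Final: 16.0140 /hr


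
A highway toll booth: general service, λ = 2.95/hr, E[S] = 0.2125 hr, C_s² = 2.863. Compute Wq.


ρ = λ·E[S] = 2.95·0.2125 = 0.6269
E[S²] = E[S]²(1+C_s²) = 0.2125²·(1+2.863) = 0.174439
Wq = λ·E[S²]/(2(1−ρ)) = 2.95·0.174439/(2·0.3731) = 0.68957 hr

Final: 0.68957 hr


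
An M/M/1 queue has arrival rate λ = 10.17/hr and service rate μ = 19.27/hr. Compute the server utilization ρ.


ρ = λ/μ = 10.17/19.27 = 0.5278

Final: 0.5278
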